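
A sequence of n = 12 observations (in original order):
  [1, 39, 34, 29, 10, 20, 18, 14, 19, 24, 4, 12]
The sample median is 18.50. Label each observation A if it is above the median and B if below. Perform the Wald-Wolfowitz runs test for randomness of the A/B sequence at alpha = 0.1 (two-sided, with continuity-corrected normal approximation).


Step 1: Compute median = 18.50; label A = above, B = below.
Labels in order: BAAABABBAABB  (n_A = 6, n_B = 6)
Step 2: Count runs R = 7.
Step 3: Under H0 (random ordering), E[R] = 2*n_A*n_B/(n_A+n_B) + 1 = 2*6*6/12 + 1 = 7.0000.
        Var[R] = 2*n_A*n_B*(2*n_A*n_B - n_A - n_B) / ((n_A+n_B)^2 * (n_A+n_B-1)) = 4320/1584 = 2.7273.
        SD[R] = 1.6514.
Step 4: R = E[R], so z = 0 with no continuity correction.
Step 5: Two-sided p-value via normal approximation = 2*(1 - Phi(|z|)) = 1.000000.
Step 6: alpha = 0.1. fail to reject H0.

R = 7, z = 0.0000, p = 1.000000, fail to reject H0.


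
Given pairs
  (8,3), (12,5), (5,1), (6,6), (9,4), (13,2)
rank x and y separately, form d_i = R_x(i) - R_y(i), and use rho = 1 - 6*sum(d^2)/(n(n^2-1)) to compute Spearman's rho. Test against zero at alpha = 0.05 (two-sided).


Step 1: Rank x and y separately (midranks; no ties here).
rank(x): 8->3, 12->5, 5->1, 6->2, 9->4, 13->6
rank(y): 3->3, 5->5, 1->1, 6->6, 4->4, 2->2
Step 2: d_i = R_x(i) - R_y(i); compute d_i^2.
  (3-3)^2=0, (5-5)^2=0, (1-1)^2=0, (2-6)^2=16, (4-4)^2=0, (6-2)^2=16
sum(d^2) = 32.
Step 3: rho = 1 - 6*32 / (6*(6^2 - 1)) = 1 - 192/210 = 0.085714.
Step 4: Under H0, t = rho * sqrt((n-2)/(1-rho^2)) = 0.1721 ~ t(4).
Step 5: Two-sided p-value from the t-distribution with 4 df = 0.871743.
Step 6: alpha = 0.05. fail to reject H0.

rho = 0.0857, p = 0.871743, fail to reject H0 at alpha = 0.05.


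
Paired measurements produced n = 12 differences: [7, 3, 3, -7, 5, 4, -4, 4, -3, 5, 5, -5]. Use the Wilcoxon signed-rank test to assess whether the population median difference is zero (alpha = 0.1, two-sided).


Step 1: Drop any zero differences (none here) and take |d_i|.
|d| = [7, 3, 3, 7, 5, 4, 4, 4, 3, 5, 5, 5]
Step 2: Midrank |d_i| (ties get averaged ranks).
ranks: |7|->11.5, |3|->2, |3|->2, |7|->11.5, |5|->8.5, |4|->5, |4|->5, |4|->5, |3|->2, |5|->8.5, |5|->8.5, |5|->8.5
Step 3: Attach original signs; sum ranks with positive sign and with negative sign.
W+ = 11.5 + 2 + 2 + 8.5 + 5 + 5 + 8.5 + 8.5 = 51
W- = 11.5 + 5 + 2 + 8.5 = 27
(Check: W+ + W- = 78 should equal n(n+1)/2 = 78.)
Step 4: Test statistic W = min(W+, W-) = 27.
Step 5: Ties in |d|, so use the tie-corrected normal approximation.
        E[W] = n(n+1)/4 = 12*13/4 = 39.
        Tie groups: |d|=3 (t=3), |d|=4 (t=3), |d|=5 (t=4), |d|=7 (t=2); sum(t^3 - t) = 114.
        Var[W] = n(n+1)(2n+1)/24 - sum(t^3-t)/48 = 3900/24 - 114/48 = 160.125.
        z = (W - E[W]) / sqrt(Var[W]) = (27 - 39) / 12.6541 = -0.9483.
        Two-sided p = 2*Phi(z) = 0.342970.
Step 6: alpha = 0.1. fail to reject H0.

W+ = 51, W- = 27, W = min = 27, p = 0.342970, fail to reject H0.


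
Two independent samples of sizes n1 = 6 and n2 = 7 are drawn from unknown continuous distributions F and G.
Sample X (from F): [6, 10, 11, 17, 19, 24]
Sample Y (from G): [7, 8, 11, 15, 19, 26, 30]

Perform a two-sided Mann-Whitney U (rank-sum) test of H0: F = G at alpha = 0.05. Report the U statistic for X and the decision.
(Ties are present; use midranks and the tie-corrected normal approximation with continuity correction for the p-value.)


Step 1: Combine and sort all 13 observations; assign midranks.
sorted (value, group): (6,X), (7,Y), (8,Y), (10,X), (11,X), (11,Y), (15,Y), (17,X), (19,X), (19,Y), (24,X), (26,Y), (30,Y)
ranks: 6->1, 7->2, 8->3, 10->4, 11->5.5, 11->5.5, 15->7, 17->8, 19->9.5, 19->9.5, 24->11, 26->12, 30->13
Step 2: Rank sum for X: R1 = 1 + 4 + 5.5 + 8 + 9.5 + 11 = 39.
Step 3: U_X = R1 - n1(n1+1)/2 = 39 - 6*7/2 = 39 - 21 = 18.
       U_Y = n1*n2 - U_X = 42 - 18 = 24.
Step 4: Ties are present, so use the tie-corrected normal approximation (with continuity correction) for the p-value.
Step 5: p-value = 0.720247; compare to alpha = 0.05. fail to reject H0.

U_X = 18, p = 0.720247, fail to reject H0 at alpha = 0.05.


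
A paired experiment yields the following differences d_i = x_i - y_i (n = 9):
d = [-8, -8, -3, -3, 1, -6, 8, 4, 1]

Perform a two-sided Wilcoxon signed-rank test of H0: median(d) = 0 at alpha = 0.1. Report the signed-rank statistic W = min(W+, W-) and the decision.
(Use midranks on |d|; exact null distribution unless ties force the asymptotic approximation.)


Step 1: Drop any zero differences (none here) and take |d_i|.
|d| = [8, 8, 3, 3, 1, 6, 8, 4, 1]
Step 2: Midrank |d_i| (ties get averaged ranks).
ranks: |8|->8, |8|->8, |3|->3.5, |3|->3.5, |1|->1.5, |6|->6, |8|->8, |4|->5, |1|->1.5
Step 3: Attach original signs; sum ranks with positive sign and with negative sign.
W+ = 1.5 + 8 + 5 + 1.5 = 16
W- = 8 + 8 + 3.5 + 3.5 + 6 = 29
(Check: W+ + W- = 45 should equal n(n+1)/2 = 45.)
Step 4: Test statistic W = min(W+, W-) = 16.
Step 5: Ties in |d|, so use the tie-corrected normal approximation.
        E[W] = n(n+1)/4 = 9*10/4 = 22.5.
        Tie groups: |d|=1 (t=2), |d|=3 (t=2), |d|=8 (t=3); sum(t^3 - t) = 36.
        Var[W] = n(n+1)(2n+1)/24 - sum(t^3-t)/48 = 1710/24 - 36/48 = 70.5.
        z = (W - E[W]) / sqrt(Var[W]) = (16 - 22.5) / 8.3964 = -0.7741.
        Two-sided p = 2*Phi(z) = 0.438849.
Step 6: alpha = 0.1. fail to reject H0.

W+ = 16, W- = 29, W = min = 16, p = 0.438849, fail to reject H0.


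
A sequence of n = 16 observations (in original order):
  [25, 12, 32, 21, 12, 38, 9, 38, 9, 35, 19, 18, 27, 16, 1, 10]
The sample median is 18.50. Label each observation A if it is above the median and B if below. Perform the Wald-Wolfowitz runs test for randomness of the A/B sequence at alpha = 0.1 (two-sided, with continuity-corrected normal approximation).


Step 1: Compute median = 18.50; label A = above, B = below.
Labels in order: ABAABABABAABABBB  (n_A = 8, n_B = 8)
Step 2: Count runs R = 12.
Step 3: Under H0 (random ordering), E[R] = 2*n_A*n_B/(n_A+n_B) + 1 = 2*8*8/16 + 1 = 9.0000.
        Var[R] = 2*n_A*n_B*(2*n_A*n_B - n_A - n_B) / ((n_A+n_B)^2 * (n_A+n_B-1)) = 14336/3840 = 3.7333.
        SD[R] = 1.9322.
Step 4: Continuity-corrected z = (R - 0.5 - E[R]) / SD[R] = (12 - 0.5 - 9.0000) / 1.9322 = 1.2939.
Step 5: Two-sided p-value via normal approximation = 2*(1 - Phi(|z|)) = 0.195709.
Step 6: alpha = 0.1. fail to reject H0.

R = 12, z = 1.2939, p = 0.195709, fail to reject H0.


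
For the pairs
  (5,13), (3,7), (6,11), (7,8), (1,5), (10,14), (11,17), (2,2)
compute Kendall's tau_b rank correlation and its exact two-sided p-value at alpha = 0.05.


Step 1: Enumerate the 28 unordered pairs (i,j) with i<j and classify each by sign(x_j-x_i) * sign(y_j-y_i).
  (1,2):dx=-2,dy=-6->C; (1,3):dx=+1,dy=-2->D; (1,4):dx=+2,dy=-5->D; (1,5):dx=-4,dy=-8->C
  (1,6):dx=+5,dy=+1->C; (1,7):dx=+6,dy=+4->C; (1,8):dx=-3,dy=-11->C; (2,3):dx=+3,dy=+4->C
  (2,4):dx=+4,dy=+1->C; (2,5):dx=-2,dy=-2->C; (2,6):dx=+7,dy=+7->C; (2,7):dx=+8,dy=+10->C
  (2,8):dx=-1,dy=-5->C; (3,4):dx=+1,dy=-3->D; (3,5):dx=-5,dy=-6->C; (3,6):dx=+4,dy=+3->C
  (3,7):dx=+5,dy=+6->C; (3,8):dx=-4,dy=-9->C; (4,5):dx=-6,dy=-3->C; (4,6):dx=+3,dy=+6->C
  (4,7):dx=+4,dy=+9->C; (4,8):dx=-5,dy=-6->C; (5,6):dx=+9,dy=+9->C; (5,7):dx=+10,dy=+12->C
  (5,8):dx=+1,dy=-3->D; (6,7):dx=+1,dy=+3->C; (6,8):dx=-8,dy=-12->C; (7,8):dx=-9,dy=-15->C
Step 2: C = 24, D = 4, total pairs = 28.
Step 3: tau = (C - D)/(n(n-1)/2) = (24 - 4)/28 = 0.714286.
Step 4: Exact two-sided p-value (enumerate n! = 40320 permutations of y under H0): p = 0.014137.
Step 5: alpha = 0.05. reject H0.

tau_b = 0.7143 (C=24, D=4), p = 0.014137, reject H0.


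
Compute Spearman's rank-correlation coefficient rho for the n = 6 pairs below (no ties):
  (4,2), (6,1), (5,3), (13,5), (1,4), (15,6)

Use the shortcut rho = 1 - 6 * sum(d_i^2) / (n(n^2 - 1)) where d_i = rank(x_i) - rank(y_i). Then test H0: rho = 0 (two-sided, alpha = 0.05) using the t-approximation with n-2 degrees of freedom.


Step 1: Rank x and y separately (midranks; no ties here).
rank(x): 4->2, 6->4, 5->3, 13->5, 1->1, 15->6
rank(y): 2->2, 1->1, 3->3, 5->5, 4->4, 6->6
Step 2: d_i = R_x(i) - R_y(i); compute d_i^2.
  (2-2)^2=0, (4-1)^2=9, (3-3)^2=0, (5-5)^2=0, (1-4)^2=9, (6-6)^2=0
sum(d^2) = 18.
Step 3: rho = 1 - 6*18 / (6*(6^2 - 1)) = 1 - 108/210 = 0.485714.
Step 4: Under H0, t = rho * sqrt((n-2)/(1-rho^2)) = 1.1113 ~ t(4).
Step 5: Two-sided p-value from the t-distribution with 4 df = 0.328723.
Step 6: alpha = 0.05. fail to reject H0.

rho = 0.4857, p = 0.328723, fail to reject H0 at alpha = 0.05.


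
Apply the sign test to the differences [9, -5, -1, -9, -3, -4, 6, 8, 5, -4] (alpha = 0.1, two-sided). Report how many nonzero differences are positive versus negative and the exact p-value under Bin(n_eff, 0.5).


Step 1: Discard zero differences. Original n = 10; n_eff = number of nonzero differences = 10.
Nonzero differences (with sign): +9, -5, -1, -9, -3, -4, +6, +8, +5, -4
Step 2: Count signs: positive = 4, negative = 6.
Step 3: Under H0: P(positive) = 0.5, so the number of positives S ~ Bin(10, 0.5).
Step 4: Two-sided exact p-value = sum of Bin(10,0.5) probabilities at or below the observed probability = 0.753906.
Step 5: alpha = 0.1. fail to reject H0.

n_eff = 10, pos = 4, neg = 6, p = 0.753906, fail to reject H0.


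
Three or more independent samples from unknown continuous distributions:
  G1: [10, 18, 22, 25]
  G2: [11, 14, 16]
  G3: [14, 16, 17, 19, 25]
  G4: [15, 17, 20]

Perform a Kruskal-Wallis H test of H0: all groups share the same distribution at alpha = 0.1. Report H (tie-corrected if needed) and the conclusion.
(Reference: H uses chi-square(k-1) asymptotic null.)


Step 1: Combine all N = 15 observations and assign midranks.
sorted (value, group, rank): (10,G1,1), (11,G2,2), (14,G2,3.5), (14,G3,3.5), (15,G4,5), (16,G2,6.5), (16,G3,6.5), (17,G3,8.5), (17,G4,8.5), (18,G1,10), (19,G3,11), (20,G4,12), (22,G1,13), (25,G1,14.5), (25,G3,14.5)
Step 2: Sum ranks within each group.
R_1 = 38.5 (n_1 = 4)
R_2 = 12 (n_2 = 3)
R_3 = 44 (n_3 = 5)
R_4 = 25.5 (n_4 = 3)
Step 3: H = 12/(N(N+1)) * sum(R_i^2/n_i) - 3(N+1)
     = 12/(15*16) * (38.5^2/4 + 12^2/3 + 44^2/5 + 25.5^2/3) - 3*16
     = 0.050000 * 1022.51 - 48
     = 3.125625.
Step 4: Ties present; correction factor C = 1 - 24/(15^3 - 15) = 0.992857. Corrected H = 3.125625 / 0.992857 = 3.148112.
Step 5: Under H0, H ~ chi^2(3); p-value = 0.369348.
Step 6: alpha = 0.1. fail to reject H0.

H = 3.1481, df = 3, p = 0.369348, fail to reject H0.


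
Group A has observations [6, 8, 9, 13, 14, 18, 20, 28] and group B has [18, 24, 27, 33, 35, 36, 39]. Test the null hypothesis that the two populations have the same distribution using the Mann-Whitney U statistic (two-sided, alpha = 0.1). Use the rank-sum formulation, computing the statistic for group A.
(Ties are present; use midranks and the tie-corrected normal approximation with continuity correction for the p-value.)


Step 1: Combine and sort all 15 observations; assign midranks.
sorted (value, group): (6,X), (8,X), (9,X), (13,X), (14,X), (18,X), (18,Y), (20,X), (24,Y), (27,Y), (28,X), (33,Y), (35,Y), (36,Y), (39,Y)
ranks: 6->1, 8->2, 9->3, 13->4, 14->5, 18->6.5, 18->6.5, 20->8, 24->9, 27->10, 28->11, 33->12, 35->13, 36->14, 39->15
Step 2: Rank sum for X: R1 = 1 + 2 + 3 + 4 + 5 + 6.5 + 8 + 11 = 40.5.
Step 3: U_X = R1 - n1(n1+1)/2 = 40.5 - 8*9/2 = 40.5 - 36 = 4.5.
       U_Y = n1*n2 - U_X = 56 - 4.5 = 51.5.
Step 4: Ties are present, so use the tie-corrected normal approximation (with continuity correction) for the p-value.
Step 5: p-value = 0.007719; compare to alpha = 0.1. reject H0.

U_X = 4.5, p = 0.007719, reject H0 at alpha = 0.1.


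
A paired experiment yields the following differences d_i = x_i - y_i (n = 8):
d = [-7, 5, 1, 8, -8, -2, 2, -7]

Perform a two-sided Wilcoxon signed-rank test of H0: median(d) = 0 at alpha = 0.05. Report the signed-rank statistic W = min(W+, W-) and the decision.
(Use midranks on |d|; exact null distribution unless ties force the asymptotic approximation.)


Step 1: Drop any zero differences (none here) and take |d_i|.
|d| = [7, 5, 1, 8, 8, 2, 2, 7]
Step 2: Midrank |d_i| (ties get averaged ranks).
ranks: |7|->5.5, |5|->4, |1|->1, |8|->7.5, |8|->7.5, |2|->2.5, |2|->2.5, |7|->5.5
Step 3: Attach original signs; sum ranks with positive sign and with negative sign.
W+ = 4 + 1 + 7.5 + 2.5 = 15
W- = 5.5 + 7.5 + 2.5 + 5.5 = 21
(Check: W+ + W- = 36 should equal n(n+1)/2 = 36.)
Step 4: Test statistic W = min(W+, W-) = 15.
Step 5: Ties in |d|, so use the tie-corrected normal approximation.
        E[W] = n(n+1)/4 = 8*9/4 = 18.
        Tie groups: |d|=2 (t=2), |d|=7 (t=2), |d|=8 (t=2); sum(t^3 - t) = 18.
        Var[W] = n(n+1)(2n+1)/24 - sum(t^3-t)/48 = 1224/24 - 18/48 = 50.625.
        z = (W - E[W]) / sqrt(Var[W]) = (15 - 18) / 7.1151 = -0.4216.
        Two-sided p = 2*Phi(z) = 0.673290.
Step 6: alpha = 0.05. fail to reject H0.

W+ = 15, W- = 21, W = min = 15, p = 0.673290, fail to reject H0.


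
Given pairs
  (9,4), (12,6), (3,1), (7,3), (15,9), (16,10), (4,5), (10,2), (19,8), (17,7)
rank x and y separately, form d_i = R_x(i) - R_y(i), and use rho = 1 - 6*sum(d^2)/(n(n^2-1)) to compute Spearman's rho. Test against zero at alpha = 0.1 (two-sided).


Step 1: Rank x and y separately (midranks; no ties here).
rank(x): 9->4, 12->6, 3->1, 7->3, 15->7, 16->8, 4->2, 10->5, 19->10, 17->9
rank(y): 4->4, 6->6, 1->1, 3->3, 9->9, 10->10, 5->5, 2->2, 8->8, 7->7
Step 2: d_i = R_x(i) - R_y(i); compute d_i^2.
  (4-4)^2=0, (6-6)^2=0, (1-1)^2=0, (3-3)^2=0, (7-9)^2=4, (8-10)^2=4, (2-5)^2=9, (5-2)^2=9, (10-8)^2=4, (9-7)^2=4
sum(d^2) = 34.
Step 3: rho = 1 - 6*34 / (10*(10^2 - 1)) = 1 - 204/990 = 0.793939.
Step 4: Under H0, t = rho * sqrt((n-2)/(1-rho^2)) = 3.6934 ~ t(8).
Step 5: Two-sided p-value from the t-distribution with 8 df = 0.006100.
Step 6: alpha = 0.1. reject H0.

rho = 0.7939, p = 0.006100, reject H0 at alpha = 0.1.


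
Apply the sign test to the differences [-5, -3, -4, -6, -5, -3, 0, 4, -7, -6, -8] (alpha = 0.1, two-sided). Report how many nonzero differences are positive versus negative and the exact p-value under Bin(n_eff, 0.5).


Step 1: Discard zero differences. Original n = 11; n_eff = number of nonzero differences = 10.
Nonzero differences (with sign): -5, -3, -4, -6, -5, -3, +4, -7, -6, -8
Step 2: Count signs: positive = 1, negative = 9.
Step 3: Under H0: P(positive) = 0.5, so the number of positives S ~ Bin(10, 0.5).
Step 4: Two-sided exact p-value = sum of Bin(10,0.5) probabilities at or below the observed probability = 0.021484.
Step 5: alpha = 0.1. reject H0.

n_eff = 10, pos = 1, neg = 9, p = 0.021484, reject H0.


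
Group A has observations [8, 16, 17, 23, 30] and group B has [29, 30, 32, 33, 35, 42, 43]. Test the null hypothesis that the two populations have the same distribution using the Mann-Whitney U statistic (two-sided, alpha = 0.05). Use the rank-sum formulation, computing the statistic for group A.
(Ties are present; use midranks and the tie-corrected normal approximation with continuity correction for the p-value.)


Step 1: Combine and sort all 12 observations; assign midranks.
sorted (value, group): (8,X), (16,X), (17,X), (23,X), (29,Y), (30,X), (30,Y), (32,Y), (33,Y), (35,Y), (42,Y), (43,Y)
ranks: 8->1, 16->2, 17->3, 23->4, 29->5, 30->6.5, 30->6.5, 32->8, 33->9, 35->10, 42->11, 43->12
Step 2: Rank sum for X: R1 = 1 + 2 + 3 + 4 + 6.5 = 16.5.
Step 3: U_X = R1 - n1(n1+1)/2 = 16.5 - 5*6/2 = 16.5 - 15 = 1.5.
       U_Y = n1*n2 - U_X = 35 - 1.5 = 33.5.
Step 4: Ties are present, so use the tie-corrected normal approximation (with continuity correction) for the p-value.
Step 5: p-value = 0.011682; compare to alpha = 0.05. reject H0.

U_X = 1.5, p = 0.011682, reject H0 at alpha = 0.05.


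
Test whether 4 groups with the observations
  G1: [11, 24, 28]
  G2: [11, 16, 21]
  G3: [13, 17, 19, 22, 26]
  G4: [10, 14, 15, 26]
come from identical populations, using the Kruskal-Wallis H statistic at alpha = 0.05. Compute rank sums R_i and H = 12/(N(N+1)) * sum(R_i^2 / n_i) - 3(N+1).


Step 1: Combine all N = 15 observations and assign midranks.
sorted (value, group, rank): (10,G4,1), (11,G1,2.5), (11,G2,2.5), (13,G3,4), (14,G4,5), (15,G4,6), (16,G2,7), (17,G3,8), (19,G3,9), (21,G2,10), (22,G3,11), (24,G1,12), (26,G3,13.5), (26,G4,13.5), (28,G1,15)
Step 2: Sum ranks within each group.
R_1 = 29.5 (n_1 = 3)
R_2 = 19.5 (n_2 = 3)
R_3 = 45.5 (n_3 = 5)
R_4 = 25.5 (n_4 = 4)
Step 3: H = 12/(N(N+1)) * sum(R_i^2/n_i) - 3(N+1)
     = 12/(15*16) * (29.5^2/3 + 19.5^2/3 + 45.5^2/5 + 25.5^2/4) - 3*16
     = 0.050000 * 993.446 - 48
     = 1.672292.
Step 4: Ties present; correction factor C = 1 - 12/(15^3 - 15) = 0.996429. Corrected H = 1.672292 / 0.996429 = 1.678286.
Step 5: Under H0, H ~ chi^2(3); p-value = 0.641772.
Step 6: alpha = 0.05. fail to reject H0.

H = 1.6783, df = 3, p = 0.641772, fail to reject H0.


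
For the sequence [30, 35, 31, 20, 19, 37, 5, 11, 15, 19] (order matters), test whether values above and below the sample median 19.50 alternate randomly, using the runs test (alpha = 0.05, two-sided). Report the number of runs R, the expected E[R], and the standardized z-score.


Step 1: Compute median = 19.50; label A = above, B = below.
Labels in order: AAAABABBBB  (n_A = 5, n_B = 5)
Step 2: Count runs R = 4.
Step 3: Under H0 (random ordering), E[R] = 2*n_A*n_B/(n_A+n_B) + 1 = 2*5*5/10 + 1 = 6.0000.
        Var[R] = 2*n_A*n_B*(2*n_A*n_B - n_A - n_B) / ((n_A+n_B)^2 * (n_A+n_B-1)) = 2000/900 = 2.2222.
        SD[R] = 1.4907.
Step 4: Continuity-corrected z = (R + 0.5 - E[R]) / SD[R] = (4 + 0.5 - 6.0000) / 1.4907 = -1.0062.
Step 5: Two-sided p-value via normal approximation = 2*(1 - Phi(|z|)) = 0.314305.
Step 6: alpha = 0.05. fail to reject H0.

R = 4, z = -1.0062, p = 0.314305, fail to reject H0.


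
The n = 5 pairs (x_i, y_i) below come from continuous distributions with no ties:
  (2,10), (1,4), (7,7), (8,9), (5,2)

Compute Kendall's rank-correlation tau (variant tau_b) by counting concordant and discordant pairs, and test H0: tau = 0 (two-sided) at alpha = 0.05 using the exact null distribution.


Step 1: Enumerate the 10 unordered pairs (i,j) with i<j and classify each by sign(x_j-x_i) * sign(y_j-y_i).
  (1,2):dx=-1,dy=-6->C; (1,3):dx=+5,dy=-3->D; (1,4):dx=+6,dy=-1->D; (1,5):dx=+3,dy=-8->D
  (2,3):dx=+6,dy=+3->C; (2,4):dx=+7,dy=+5->C; (2,5):dx=+4,dy=-2->D; (3,4):dx=+1,dy=+2->C
  (3,5):dx=-2,dy=-5->C; (4,5):dx=-3,dy=-7->C
Step 2: C = 6, D = 4, total pairs = 10.
Step 3: tau = (C - D)/(n(n-1)/2) = (6 - 4)/10 = 0.200000.
Step 4: Exact two-sided p-value (enumerate n! = 120 permutations of y under H0): p = 0.816667.
Step 5: alpha = 0.05. fail to reject H0.

tau_b = 0.2000 (C=6, D=4), p = 0.816667, fail to reject H0.


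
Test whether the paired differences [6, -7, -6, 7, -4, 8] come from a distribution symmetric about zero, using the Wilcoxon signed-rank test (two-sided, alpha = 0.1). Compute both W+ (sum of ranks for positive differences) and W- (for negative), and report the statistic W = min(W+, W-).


Step 1: Drop any zero differences (none here) and take |d_i|.
|d| = [6, 7, 6, 7, 4, 8]
Step 2: Midrank |d_i| (ties get averaged ranks).
ranks: |6|->2.5, |7|->4.5, |6|->2.5, |7|->4.5, |4|->1, |8|->6
Step 3: Attach original signs; sum ranks with positive sign and with negative sign.
W+ = 2.5 + 4.5 + 6 = 13
W- = 4.5 + 2.5 + 1 = 8
(Check: W+ + W- = 21 should equal n(n+1)/2 = 21.)
Step 4: Test statistic W = min(W+, W-) = 8.
Step 5: Ties in |d|, so use the tie-corrected normal approximation.
        E[W] = n(n+1)/4 = 6*7/4 = 10.5.
        Tie groups: |d|=6 (t=2), |d|=7 (t=2); sum(t^3 - t) = 12.
        Var[W] = n(n+1)(2n+1)/24 - sum(t^3-t)/48 = 546/24 - 12/48 = 22.5.
        z = (W - E[W]) / sqrt(Var[W]) = (8 - 10.5) / 4.7434 = -0.5270.
        Two-sided p = 2*Phi(z) = 0.598161.
Step 6: alpha = 0.1. fail to reject H0.

W+ = 13, W- = 8, W = min = 8, p = 0.598161, fail to reject H0.


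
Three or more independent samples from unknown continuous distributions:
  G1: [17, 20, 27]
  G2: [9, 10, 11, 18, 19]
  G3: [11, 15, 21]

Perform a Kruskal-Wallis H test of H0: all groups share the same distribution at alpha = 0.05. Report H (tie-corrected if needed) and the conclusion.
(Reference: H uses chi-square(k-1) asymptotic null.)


Step 1: Combine all N = 11 observations and assign midranks.
sorted (value, group, rank): (9,G2,1), (10,G2,2), (11,G2,3.5), (11,G3,3.5), (15,G3,5), (17,G1,6), (18,G2,7), (19,G2,8), (20,G1,9), (21,G3,10), (27,G1,11)
Step 2: Sum ranks within each group.
R_1 = 26 (n_1 = 3)
R_2 = 21.5 (n_2 = 5)
R_3 = 18.5 (n_3 = 3)
Step 3: H = 12/(N(N+1)) * sum(R_i^2/n_i) - 3(N+1)
     = 12/(11*12) * (26^2/3 + 21.5^2/5 + 18.5^2/3) - 3*12
     = 0.090909 * 431.867 - 36
     = 3.260606.
Step 4: Ties present; correction factor C = 1 - 6/(11^3 - 11) = 0.995455. Corrected H = 3.260606 / 0.995455 = 3.275495.
Step 5: Under H0, H ~ chi^2(2); p-value = 0.194418.
Step 6: alpha = 0.05. fail to reject H0.

H = 3.2755, df = 2, p = 0.194418, fail to reject H0.


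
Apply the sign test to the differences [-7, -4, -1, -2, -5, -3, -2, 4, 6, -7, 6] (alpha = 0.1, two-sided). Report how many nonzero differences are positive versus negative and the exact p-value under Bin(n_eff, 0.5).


Step 1: Discard zero differences. Original n = 11; n_eff = number of nonzero differences = 11.
Nonzero differences (with sign): -7, -4, -1, -2, -5, -3, -2, +4, +6, -7, +6
Step 2: Count signs: positive = 3, negative = 8.
Step 3: Under H0: P(positive) = 0.5, so the number of positives S ~ Bin(11, 0.5).
Step 4: Two-sided exact p-value = sum of Bin(11,0.5) probabilities at or below the observed probability = 0.226562.
Step 5: alpha = 0.1. fail to reject H0.

n_eff = 11, pos = 3, neg = 8, p = 0.226562, fail to reject H0.


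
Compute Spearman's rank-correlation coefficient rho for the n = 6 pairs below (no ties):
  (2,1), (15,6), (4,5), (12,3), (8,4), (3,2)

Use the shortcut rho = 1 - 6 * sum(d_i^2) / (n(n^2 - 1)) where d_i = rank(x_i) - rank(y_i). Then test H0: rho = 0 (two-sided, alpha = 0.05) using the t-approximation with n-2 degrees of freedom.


Step 1: Rank x and y separately (midranks; no ties here).
rank(x): 2->1, 15->6, 4->3, 12->5, 8->4, 3->2
rank(y): 1->1, 6->6, 5->5, 3->3, 4->4, 2->2
Step 2: d_i = R_x(i) - R_y(i); compute d_i^2.
  (1-1)^2=0, (6-6)^2=0, (3-5)^2=4, (5-3)^2=4, (4-4)^2=0, (2-2)^2=0
sum(d^2) = 8.
Step 3: rho = 1 - 6*8 / (6*(6^2 - 1)) = 1 - 48/210 = 0.771429.
Step 4: Under H0, t = rho * sqrt((n-2)/(1-rho^2)) = 2.4247 ~ t(4).
Step 5: Two-sided p-value from the t-distribution with 4 df = 0.072397.
Step 6: alpha = 0.05. fail to reject H0.

rho = 0.7714, p = 0.072397, fail to reject H0 at alpha = 0.05.


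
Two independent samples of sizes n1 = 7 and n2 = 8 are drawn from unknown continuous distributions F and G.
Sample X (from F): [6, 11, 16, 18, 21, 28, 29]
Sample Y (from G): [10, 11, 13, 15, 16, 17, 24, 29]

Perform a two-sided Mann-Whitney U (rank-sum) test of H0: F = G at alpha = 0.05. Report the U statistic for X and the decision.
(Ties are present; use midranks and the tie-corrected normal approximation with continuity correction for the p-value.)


Step 1: Combine and sort all 15 observations; assign midranks.
sorted (value, group): (6,X), (10,Y), (11,X), (11,Y), (13,Y), (15,Y), (16,X), (16,Y), (17,Y), (18,X), (21,X), (24,Y), (28,X), (29,X), (29,Y)
ranks: 6->1, 10->2, 11->3.5, 11->3.5, 13->5, 15->6, 16->7.5, 16->7.5, 17->9, 18->10, 21->11, 24->12, 28->13, 29->14.5, 29->14.5
Step 2: Rank sum for X: R1 = 1 + 3.5 + 7.5 + 10 + 11 + 13 + 14.5 = 60.5.
Step 3: U_X = R1 - n1(n1+1)/2 = 60.5 - 7*8/2 = 60.5 - 28 = 32.5.
       U_Y = n1*n2 - U_X = 56 - 32.5 = 23.5.
Step 4: Ties are present, so use the tie-corrected normal approximation (with continuity correction) for the p-value.
Step 5: p-value = 0.642537; compare to alpha = 0.05. fail to reject H0.

U_X = 32.5, p = 0.642537, fail to reject H0 at alpha = 0.05.


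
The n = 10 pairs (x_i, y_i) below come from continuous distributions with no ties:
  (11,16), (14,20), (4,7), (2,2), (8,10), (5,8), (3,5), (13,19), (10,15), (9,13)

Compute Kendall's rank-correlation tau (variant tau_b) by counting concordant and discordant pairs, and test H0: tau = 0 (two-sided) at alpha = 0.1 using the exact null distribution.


Step 1: Enumerate the 45 unordered pairs (i,j) with i<j and classify each by sign(x_j-x_i) * sign(y_j-y_i).
  (1,2):dx=+3,dy=+4->C; (1,3):dx=-7,dy=-9->C; (1,4):dx=-9,dy=-14->C; (1,5):dx=-3,dy=-6->C
  (1,6):dx=-6,dy=-8->C; (1,7):dx=-8,dy=-11->C; (1,8):dx=+2,dy=+3->C; (1,9):dx=-1,dy=-1->C
  (1,10):dx=-2,dy=-3->C; (2,3):dx=-10,dy=-13->C; (2,4):dx=-12,dy=-18->C; (2,5):dx=-6,dy=-10->C
  (2,6):dx=-9,dy=-12->C; (2,7):dx=-11,dy=-15->C; (2,8):dx=-1,dy=-1->C; (2,9):dx=-4,dy=-5->C
  (2,10):dx=-5,dy=-7->C; (3,4):dx=-2,dy=-5->C; (3,5):dx=+4,dy=+3->C; (3,6):dx=+1,dy=+1->C
  (3,7):dx=-1,dy=-2->C; (3,8):dx=+9,dy=+12->C; (3,9):dx=+6,dy=+8->C; (3,10):dx=+5,dy=+6->C
  (4,5):dx=+6,dy=+8->C; (4,6):dx=+3,dy=+6->C; (4,7):dx=+1,dy=+3->C; (4,8):dx=+11,dy=+17->C
  (4,9):dx=+8,dy=+13->C; (4,10):dx=+7,dy=+11->C; (5,6):dx=-3,dy=-2->C; (5,7):dx=-5,dy=-5->C
  (5,8):dx=+5,dy=+9->C; (5,9):dx=+2,dy=+5->C; (5,10):dx=+1,dy=+3->C; (6,7):dx=-2,dy=-3->C
  (6,8):dx=+8,dy=+11->C; (6,9):dx=+5,dy=+7->C; (6,10):dx=+4,dy=+5->C; (7,8):dx=+10,dy=+14->C
  (7,9):dx=+7,dy=+10->C; (7,10):dx=+6,dy=+8->C; (8,9):dx=-3,dy=-4->C; (8,10):dx=-4,dy=-6->C
  (9,10):dx=-1,dy=-2->C
Step 2: C = 45, D = 0, total pairs = 45.
Step 3: tau = (C - D)/(n(n-1)/2) = (45 - 0)/45 = 1.000000.
Step 4: Exact two-sided p-value (enumerate n! = 3628800 permutations of y under H0): p = 0.000001.
Step 5: alpha = 0.1. reject H0.

tau_b = 1.0000 (C=45, D=0), p = 0.000001, reject H0.


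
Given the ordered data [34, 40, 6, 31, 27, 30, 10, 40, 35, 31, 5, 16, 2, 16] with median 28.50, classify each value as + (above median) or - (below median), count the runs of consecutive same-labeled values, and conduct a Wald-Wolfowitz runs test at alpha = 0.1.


Step 1: Compute median = 28.50; label A = above, B = below.
Labels in order: AABABABAAABBBB  (n_A = 7, n_B = 7)
Step 2: Count runs R = 8.
Step 3: Under H0 (random ordering), E[R] = 2*n_A*n_B/(n_A+n_B) + 1 = 2*7*7/14 + 1 = 8.0000.
        Var[R] = 2*n_A*n_B*(2*n_A*n_B - n_A - n_B) / ((n_A+n_B)^2 * (n_A+n_B-1)) = 8232/2548 = 3.2308.
        SD[R] = 1.7974.
Step 4: R = E[R], so z = 0 with no continuity correction.
Step 5: Two-sided p-value via normal approximation = 2*(1 - Phi(|z|)) = 1.000000.
Step 6: alpha = 0.1. fail to reject H0.

R = 8, z = 0.0000, p = 1.000000, fail to reject H0.


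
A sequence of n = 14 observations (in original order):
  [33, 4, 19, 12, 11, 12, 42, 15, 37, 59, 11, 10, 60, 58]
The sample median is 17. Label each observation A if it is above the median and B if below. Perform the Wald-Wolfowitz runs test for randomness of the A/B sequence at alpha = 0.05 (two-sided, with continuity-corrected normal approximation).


Step 1: Compute median = 17; label A = above, B = below.
Labels in order: ABABBBABAABBAA  (n_A = 7, n_B = 7)
Step 2: Count runs R = 9.
Step 3: Under H0 (random ordering), E[R] = 2*n_A*n_B/(n_A+n_B) + 1 = 2*7*7/14 + 1 = 8.0000.
        Var[R] = 2*n_A*n_B*(2*n_A*n_B - n_A - n_B) / ((n_A+n_B)^2 * (n_A+n_B-1)) = 8232/2548 = 3.2308.
        SD[R] = 1.7974.
Step 4: Continuity-corrected z = (R - 0.5 - E[R]) / SD[R] = (9 - 0.5 - 8.0000) / 1.7974 = 0.2782.
Step 5: Two-sided p-value via normal approximation = 2*(1 - Phi(|z|)) = 0.780879.
Step 6: alpha = 0.05. fail to reject H0.

R = 9, z = 0.2782, p = 0.780879, fail to reject H0.


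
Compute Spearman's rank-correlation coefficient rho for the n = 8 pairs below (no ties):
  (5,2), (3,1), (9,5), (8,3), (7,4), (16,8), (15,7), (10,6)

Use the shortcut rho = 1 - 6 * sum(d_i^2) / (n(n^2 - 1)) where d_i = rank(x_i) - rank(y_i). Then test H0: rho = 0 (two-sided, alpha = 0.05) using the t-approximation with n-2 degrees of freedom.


Step 1: Rank x and y separately (midranks; no ties here).
rank(x): 5->2, 3->1, 9->5, 8->4, 7->3, 16->8, 15->7, 10->6
rank(y): 2->2, 1->1, 5->5, 3->3, 4->4, 8->8, 7->7, 6->6
Step 2: d_i = R_x(i) - R_y(i); compute d_i^2.
  (2-2)^2=0, (1-1)^2=0, (5-5)^2=0, (4-3)^2=1, (3-4)^2=1, (8-8)^2=0, (7-7)^2=0, (6-6)^2=0
sum(d^2) = 2.
Step 3: rho = 1 - 6*2 / (8*(8^2 - 1)) = 1 - 12/504 = 0.976190.
Step 4: Under H0, t = rho * sqrt((n-2)/(1-rho^2)) = 11.0235 ~ t(6).
Step 5: Two-sided p-value from the t-distribution with 6 df = 0.000033.
Step 6: alpha = 0.05. reject H0.

rho = 0.9762, p = 0.000033, reject H0 at alpha = 0.05.


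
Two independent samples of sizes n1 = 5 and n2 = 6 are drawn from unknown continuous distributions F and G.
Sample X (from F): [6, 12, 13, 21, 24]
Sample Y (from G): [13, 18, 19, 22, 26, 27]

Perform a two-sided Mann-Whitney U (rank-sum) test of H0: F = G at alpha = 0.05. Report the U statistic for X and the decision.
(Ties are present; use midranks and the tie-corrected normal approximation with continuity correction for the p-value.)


Step 1: Combine and sort all 11 observations; assign midranks.
sorted (value, group): (6,X), (12,X), (13,X), (13,Y), (18,Y), (19,Y), (21,X), (22,Y), (24,X), (26,Y), (27,Y)
ranks: 6->1, 12->2, 13->3.5, 13->3.5, 18->5, 19->6, 21->7, 22->8, 24->9, 26->10, 27->11
Step 2: Rank sum for X: R1 = 1 + 2 + 3.5 + 7 + 9 = 22.5.
Step 3: U_X = R1 - n1(n1+1)/2 = 22.5 - 5*6/2 = 22.5 - 15 = 7.5.
       U_Y = n1*n2 - U_X = 30 - 7.5 = 22.5.
Step 4: Ties are present, so use the tie-corrected normal approximation (with continuity correction) for the p-value.
Step 5: p-value = 0.200217; compare to alpha = 0.05. fail to reject H0.

U_X = 7.5, p = 0.200217, fail to reject H0 at alpha = 0.05.


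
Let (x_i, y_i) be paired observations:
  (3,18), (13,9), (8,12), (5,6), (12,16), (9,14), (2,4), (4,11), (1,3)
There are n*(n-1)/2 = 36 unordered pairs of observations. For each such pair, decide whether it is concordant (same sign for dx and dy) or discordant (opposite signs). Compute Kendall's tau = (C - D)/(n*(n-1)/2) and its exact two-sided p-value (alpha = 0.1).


Step 1: Enumerate the 36 unordered pairs (i,j) with i<j and classify each by sign(x_j-x_i) * sign(y_j-y_i).
  (1,2):dx=+10,dy=-9->D; (1,3):dx=+5,dy=-6->D; (1,4):dx=+2,dy=-12->D; (1,5):dx=+9,dy=-2->D
  (1,6):dx=+6,dy=-4->D; (1,7):dx=-1,dy=-14->C; (1,8):dx=+1,dy=-7->D; (1,9):dx=-2,dy=-15->C
  (2,3):dx=-5,dy=+3->D; (2,4):dx=-8,dy=-3->C; (2,5):dx=-1,dy=+7->D; (2,6):dx=-4,dy=+5->D
  (2,7):dx=-11,dy=-5->C; (2,8):dx=-9,dy=+2->D; (2,9):dx=-12,dy=-6->C; (3,4):dx=-3,dy=-6->C
  (3,5):dx=+4,dy=+4->C; (3,6):dx=+1,dy=+2->C; (3,7):dx=-6,dy=-8->C; (3,8):dx=-4,dy=-1->C
  (3,9):dx=-7,dy=-9->C; (4,5):dx=+7,dy=+10->C; (4,6):dx=+4,dy=+8->C; (4,7):dx=-3,dy=-2->C
  (4,8):dx=-1,dy=+5->D; (4,9):dx=-4,dy=-3->C; (5,6):dx=-3,dy=-2->C; (5,7):dx=-10,dy=-12->C
  (5,8):dx=-8,dy=-5->C; (5,9):dx=-11,dy=-13->C; (6,7):dx=-7,dy=-10->C; (6,8):dx=-5,dy=-3->C
  (6,9):dx=-8,dy=-11->C; (7,8):dx=+2,dy=+7->C; (7,9):dx=-1,dy=-1->C; (8,9):dx=-3,dy=-8->C
Step 2: C = 25, D = 11, total pairs = 36.
Step 3: tau = (C - D)/(n(n-1)/2) = (25 - 11)/36 = 0.388889.
Step 4: Exact two-sided p-value (enumerate n! = 362880 permutations of y under H0): p = 0.180181.
Step 5: alpha = 0.1. fail to reject H0.

tau_b = 0.3889 (C=25, D=11), p = 0.180181, fail to reject H0.


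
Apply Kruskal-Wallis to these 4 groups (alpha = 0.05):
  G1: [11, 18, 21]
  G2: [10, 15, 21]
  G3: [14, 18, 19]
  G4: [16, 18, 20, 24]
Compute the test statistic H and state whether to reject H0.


Step 1: Combine all N = 13 observations and assign midranks.
sorted (value, group, rank): (10,G2,1), (11,G1,2), (14,G3,3), (15,G2,4), (16,G4,5), (18,G1,7), (18,G3,7), (18,G4,7), (19,G3,9), (20,G4,10), (21,G1,11.5), (21,G2,11.5), (24,G4,13)
Step 2: Sum ranks within each group.
R_1 = 20.5 (n_1 = 3)
R_2 = 16.5 (n_2 = 3)
R_3 = 19 (n_3 = 3)
R_4 = 35 (n_4 = 4)
Step 3: H = 12/(N(N+1)) * sum(R_i^2/n_i) - 3(N+1)
     = 12/(13*14) * (20.5^2/3 + 16.5^2/3 + 19^2/3 + 35^2/4) - 3*14
     = 0.065934 * 657.417 - 42
     = 1.346154.
Step 4: Ties present; correction factor C = 1 - 30/(13^3 - 13) = 0.986264. Corrected H = 1.346154 / 0.986264 = 1.364903.
Step 5: Under H0, H ~ chi^2(3); p-value = 0.713782.
Step 6: alpha = 0.05. fail to reject H0.

H = 1.3649, df = 3, p = 0.713782, fail to reject H0.


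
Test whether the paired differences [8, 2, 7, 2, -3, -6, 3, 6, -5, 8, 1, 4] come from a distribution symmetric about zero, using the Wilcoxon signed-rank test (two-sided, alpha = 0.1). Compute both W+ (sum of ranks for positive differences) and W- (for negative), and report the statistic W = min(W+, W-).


Step 1: Drop any zero differences (none here) and take |d_i|.
|d| = [8, 2, 7, 2, 3, 6, 3, 6, 5, 8, 1, 4]
Step 2: Midrank |d_i| (ties get averaged ranks).
ranks: |8|->11.5, |2|->2.5, |7|->10, |2|->2.5, |3|->4.5, |6|->8.5, |3|->4.5, |6|->8.5, |5|->7, |8|->11.5, |1|->1, |4|->6
Step 3: Attach original signs; sum ranks with positive sign and with negative sign.
W+ = 11.5 + 2.5 + 10 + 2.5 + 4.5 + 8.5 + 11.5 + 1 + 6 = 58
W- = 4.5 + 8.5 + 7 = 20
(Check: W+ + W- = 78 should equal n(n+1)/2 = 78.)
Step 4: Test statistic W = min(W+, W-) = 20.
Step 5: Ties in |d|, so use the tie-corrected normal approximation.
        E[W] = n(n+1)/4 = 12*13/4 = 39.
        Tie groups: |d|=2 (t=2), |d|=3 (t=2), |d|=6 (t=2), |d|=8 (t=2); sum(t^3 - t) = 24.
        Var[W] = n(n+1)(2n+1)/24 - sum(t^3-t)/48 = 3900/24 - 24/48 = 162.
        z = (W - E[W]) / sqrt(Var[W]) = (20 - 39) / 12.7279 = -1.4928.
        Two-sided p = 2*Phi(z) = 0.135495.
Step 6: alpha = 0.1. fail to reject H0.

W+ = 58, W- = 20, W = min = 20, p = 0.135495, fail to reject H0.


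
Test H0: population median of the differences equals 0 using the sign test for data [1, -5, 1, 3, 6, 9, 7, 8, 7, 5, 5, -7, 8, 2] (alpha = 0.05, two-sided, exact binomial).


Step 1: Discard zero differences. Original n = 14; n_eff = number of nonzero differences = 14.
Nonzero differences (with sign): +1, -5, +1, +3, +6, +9, +7, +8, +7, +5, +5, -7, +8, +2
Step 2: Count signs: positive = 12, negative = 2.
Step 3: Under H0: P(positive) = 0.5, so the number of positives S ~ Bin(14, 0.5).
Step 4: Two-sided exact p-value = sum of Bin(14,0.5) probabilities at or below the observed probability = 0.012939.
Step 5: alpha = 0.05. reject H0.

n_eff = 14, pos = 12, neg = 2, p = 0.012939, reject H0.


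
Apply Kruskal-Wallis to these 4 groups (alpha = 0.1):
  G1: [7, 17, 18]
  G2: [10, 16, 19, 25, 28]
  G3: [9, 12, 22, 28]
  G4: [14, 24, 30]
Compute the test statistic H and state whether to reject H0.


Step 1: Combine all N = 15 observations and assign midranks.
sorted (value, group, rank): (7,G1,1), (9,G3,2), (10,G2,3), (12,G3,4), (14,G4,5), (16,G2,6), (17,G1,7), (18,G1,8), (19,G2,9), (22,G3,10), (24,G4,11), (25,G2,12), (28,G2,13.5), (28,G3,13.5), (30,G4,15)
Step 2: Sum ranks within each group.
R_1 = 16 (n_1 = 3)
R_2 = 43.5 (n_2 = 5)
R_3 = 29.5 (n_3 = 4)
R_4 = 31 (n_4 = 3)
Step 3: H = 12/(N(N+1)) * sum(R_i^2/n_i) - 3(N+1)
     = 12/(15*16) * (16^2/3 + 43.5^2/5 + 29.5^2/4 + 31^2/3) - 3*16
     = 0.050000 * 1001.68 - 48
     = 2.083958.
Step 4: Ties present; correction factor C = 1 - 6/(15^3 - 15) = 0.998214. Corrected H = 2.083958 / 0.998214 = 2.087686.
Step 5: Under H0, H ~ chi^2(3); p-value = 0.554408.
Step 6: alpha = 0.1. fail to reject H0.

H = 2.0877, df = 3, p = 0.554408, fail to reject H0.


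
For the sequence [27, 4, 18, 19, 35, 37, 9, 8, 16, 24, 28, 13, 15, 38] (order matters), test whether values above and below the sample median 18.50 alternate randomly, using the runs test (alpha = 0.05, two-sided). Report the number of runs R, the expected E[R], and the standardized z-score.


Step 1: Compute median = 18.50; label A = above, B = below.
Labels in order: ABBAAABBBAABBA  (n_A = 7, n_B = 7)
Step 2: Count runs R = 7.
Step 3: Under H0 (random ordering), E[R] = 2*n_A*n_B/(n_A+n_B) + 1 = 2*7*7/14 + 1 = 8.0000.
        Var[R] = 2*n_A*n_B*(2*n_A*n_B - n_A - n_B) / ((n_A+n_B)^2 * (n_A+n_B-1)) = 8232/2548 = 3.2308.
        SD[R] = 1.7974.
Step 4: Continuity-corrected z = (R + 0.5 - E[R]) / SD[R] = (7 + 0.5 - 8.0000) / 1.7974 = -0.2782.
Step 5: Two-sided p-value via normal approximation = 2*(1 - Phi(|z|)) = 0.780879.
Step 6: alpha = 0.05. fail to reject H0.

R = 7, z = -0.2782, p = 0.780879, fail to reject H0.


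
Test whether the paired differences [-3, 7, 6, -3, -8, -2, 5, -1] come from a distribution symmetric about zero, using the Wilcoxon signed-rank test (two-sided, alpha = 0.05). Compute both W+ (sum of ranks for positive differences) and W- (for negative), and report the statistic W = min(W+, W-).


Step 1: Drop any zero differences (none here) and take |d_i|.
|d| = [3, 7, 6, 3, 8, 2, 5, 1]
Step 2: Midrank |d_i| (ties get averaged ranks).
ranks: |3|->3.5, |7|->7, |6|->6, |3|->3.5, |8|->8, |2|->2, |5|->5, |1|->1
Step 3: Attach original signs; sum ranks with positive sign and with negative sign.
W+ = 7 + 6 + 5 = 18
W- = 3.5 + 3.5 + 8 + 2 + 1 = 18
(Check: W+ + W- = 36 should equal n(n+1)/2 = 36.)
Step 4: Test statistic W = min(W+, W-) = 18.
Step 5: Ties in |d|, so use the tie-corrected normal approximation.
        E[W] = n(n+1)/4 = 8*9/4 = 18.
        Tie groups: |d|=3 (t=2); sum(t^3 - t) = 6.
        Var[W] = n(n+1)(2n+1)/24 - sum(t^3-t)/48 = 1224/24 - 6/48 = 50.875.
        z = (W - E[W]) / sqrt(Var[W]) = (18 - 18) / 7.1327 = 0.0000.
        Two-sided p = 2*Phi(z) = 1.000000.
Step 6: alpha = 0.05. fail to reject H0.

W+ = 18, W- = 18, W = min = 18, p = 1.000000, fail to reject H0.


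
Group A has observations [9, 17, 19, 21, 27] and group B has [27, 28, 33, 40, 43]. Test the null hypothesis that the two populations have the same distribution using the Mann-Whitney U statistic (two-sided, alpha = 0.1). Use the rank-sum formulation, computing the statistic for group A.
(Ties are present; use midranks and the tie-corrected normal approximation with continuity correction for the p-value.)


Step 1: Combine and sort all 10 observations; assign midranks.
sorted (value, group): (9,X), (17,X), (19,X), (21,X), (27,X), (27,Y), (28,Y), (33,Y), (40,Y), (43,Y)
ranks: 9->1, 17->2, 19->3, 21->4, 27->5.5, 27->5.5, 28->7, 33->8, 40->9, 43->10
Step 2: Rank sum for X: R1 = 1 + 2 + 3 + 4 + 5.5 = 15.5.
Step 3: U_X = R1 - n1(n1+1)/2 = 15.5 - 5*6/2 = 15.5 - 15 = 0.5.
       U_Y = n1*n2 - U_X = 25 - 0.5 = 24.5.
Step 4: Ties are present, so use the tie-corrected normal approximation (with continuity correction) for the p-value.
Step 5: p-value = 0.015971; compare to alpha = 0.1. reject H0.

U_X = 0.5, p = 0.015971, reject H0 at alpha = 0.1.


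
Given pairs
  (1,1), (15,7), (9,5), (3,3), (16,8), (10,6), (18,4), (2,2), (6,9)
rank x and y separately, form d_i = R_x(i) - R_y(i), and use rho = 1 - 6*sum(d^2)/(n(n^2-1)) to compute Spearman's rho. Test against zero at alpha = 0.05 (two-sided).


Step 1: Rank x and y separately (midranks; no ties here).
rank(x): 1->1, 15->7, 9->5, 3->3, 16->8, 10->6, 18->9, 2->2, 6->4
rank(y): 1->1, 7->7, 5->5, 3->3, 8->8, 6->6, 4->4, 2->2, 9->9
Step 2: d_i = R_x(i) - R_y(i); compute d_i^2.
  (1-1)^2=0, (7-7)^2=0, (5-5)^2=0, (3-3)^2=0, (8-8)^2=0, (6-6)^2=0, (9-4)^2=25, (2-2)^2=0, (4-9)^2=25
sum(d^2) = 50.
Step 3: rho = 1 - 6*50 / (9*(9^2 - 1)) = 1 - 300/720 = 0.583333.
Step 4: Under H0, t = rho * sqrt((n-2)/(1-rho^2)) = 1.9001 ~ t(7).
Step 5: Two-sided p-value from the t-distribution with 7 df = 0.099186.
Step 6: alpha = 0.05. fail to reject H0.

rho = 0.5833, p = 0.099186, fail to reject H0 at alpha = 0.05.


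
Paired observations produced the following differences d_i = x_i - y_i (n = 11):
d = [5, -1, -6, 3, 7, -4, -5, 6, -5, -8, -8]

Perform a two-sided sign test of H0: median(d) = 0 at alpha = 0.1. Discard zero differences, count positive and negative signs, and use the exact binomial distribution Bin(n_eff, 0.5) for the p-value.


Step 1: Discard zero differences. Original n = 11; n_eff = number of nonzero differences = 11.
Nonzero differences (with sign): +5, -1, -6, +3, +7, -4, -5, +6, -5, -8, -8
Step 2: Count signs: positive = 4, negative = 7.
Step 3: Under H0: P(positive) = 0.5, so the number of positives S ~ Bin(11, 0.5).
Step 4: Two-sided exact p-value = sum of Bin(11,0.5) probabilities at or below the observed probability = 0.548828.
Step 5: alpha = 0.1. fail to reject H0.

n_eff = 11, pos = 4, neg = 7, p = 0.548828, fail to reject H0.


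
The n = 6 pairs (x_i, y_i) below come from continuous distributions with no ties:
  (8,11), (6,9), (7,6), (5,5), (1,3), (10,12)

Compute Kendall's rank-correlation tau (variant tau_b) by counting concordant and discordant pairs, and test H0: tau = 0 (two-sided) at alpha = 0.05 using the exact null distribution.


Step 1: Enumerate the 15 unordered pairs (i,j) with i<j and classify each by sign(x_j-x_i) * sign(y_j-y_i).
  (1,2):dx=-2,dy=-2->C; (1,3):dx=-1,dy=-5->C; (1,4):dx=-3,dy=-6->C; (1,5):dx=-7,dy=-8->C
  (1,6):dx=+2,dy=+1->C; (2,3):dx=+1,dy=-3->D; (2,4):dx=-1,dy=-4->C; (2,5):dx=-5,dy=-6->C
  (2,6):dx=+4,dy=+3->C; (3,4):dx=-2,dy=-1->C; (3,5):dx=-6,dy=-3->C; (3,6):dx=+3,dy=+6->C
  (4,5):dx=-4,dy=-2->C; (4,6):dx=+5,dy=+7->C; (5,6):dx=+9,dy=+9->C
Step 2: C = 14, D = 1, total pairs = 15.
Step 3: tau = (C - D)/(n(n-1)/2) = (14 - 1)/15 = 0.866667.
Step 4: Exact two-sided p-value (enumerate n! = 720 permutations of y under H0): p = 0.016667.
Step 5: alpha = 0.05. reject H0.

tau_b = 0.8667 (C=14, D=1), p = 0.016667, reject H0.
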